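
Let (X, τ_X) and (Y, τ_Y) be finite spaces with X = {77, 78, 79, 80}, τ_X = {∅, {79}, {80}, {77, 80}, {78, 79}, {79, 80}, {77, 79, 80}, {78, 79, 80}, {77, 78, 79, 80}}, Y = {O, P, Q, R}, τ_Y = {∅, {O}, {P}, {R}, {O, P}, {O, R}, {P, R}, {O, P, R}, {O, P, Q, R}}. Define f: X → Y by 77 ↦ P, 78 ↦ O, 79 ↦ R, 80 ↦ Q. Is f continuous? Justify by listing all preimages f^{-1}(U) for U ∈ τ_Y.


f is NOT continuous.

Compute f^{-1}(U) for each U ∈ τ_Y:
  U = ∅: f^{-1}(U) = ∅ ∈ τ_X ✓.
  U = {O}: f^{-1}(U) = {78} ∉ τ_X ✗.
  U = {P}: f^{-1}(U) = {77} ∉ τ_X ✗.
  U = {R}: f^{-1}(U) = {79} ∈ τ_X ✓.
  U = {O, P}: f^{-1}(U) = {77, 78} ∉ τ_X ✗.
  U = {O, R}: f^{-1}(U) = {78, 79} ∈ τ_X ✓.
  U = {P, R}: f^{-1}(U) = {77, 79} ∉ τ_X ✗.
  U = {O, P, R}: f^{-1}(U) = {77, 78, 79} ∉ τ_X ✗.
  U = {O, P, Q, R}: f^{-1}(U) = {77, 78, 79, 80} ∈ τ_X ✓.
Found U = {O} with f^{-1}(U) = {78} not in τ_X. Therefore f is NOT continuous.


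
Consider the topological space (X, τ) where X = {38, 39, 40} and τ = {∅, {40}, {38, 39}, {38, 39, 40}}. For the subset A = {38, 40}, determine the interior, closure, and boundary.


int(A) = {40}, cl(A) = {38, 39, 40}, ∂A = {38, 39}.

Closed sets in (X, τ) are complements of opens:
  closed(X, τ) = {∅, {40}, {38, 39}, {38, 39, 40}}.
int(A) = ⋃ {U ∈ τ : U ⊆ A}. Opens contained in A: ∅, {40}.
Taking the union of these: int(A) = {40}.
cl(A) = ⋂ {C closed : A ⊆ C}. Closed sets containing A: {38, 39, 40}.
Intersecting these: cl(A) = {38, 39, 40}.
∂A = cl(A) ∖ int(A) = {38, 39, 40} ∖ {40} = {38, 39}.


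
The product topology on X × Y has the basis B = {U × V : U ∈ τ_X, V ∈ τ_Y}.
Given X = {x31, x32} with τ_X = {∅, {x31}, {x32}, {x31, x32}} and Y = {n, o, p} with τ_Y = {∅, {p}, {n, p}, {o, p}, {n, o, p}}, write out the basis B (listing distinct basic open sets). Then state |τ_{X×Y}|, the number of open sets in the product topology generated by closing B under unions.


Basis B = {∅ × ∅, {x31} × {p}, {x32} × {p}, {x31} × {n, p}, {x31} × {o, p}, {x31, x32} × {p}, {x32} × {n, p}, {x32} × {o, p}, {x31} × {n, o, p}, {x32} × {n, o, p}, {x31, x32} × {n, p}, {x31, x32} × {o, p}, {x31, x32} × {n, o, p}}; |τ_{X×Y}| = 25.

Enumerate products U × V with U ∈ τ_X, V ∈ τ_Y (deduplicated):
  ∅ × ∅ = {} (∅)
  {x31} × {p} = {(x31,p)}
  {x32} × {p} = {(x32,p)}
  {x31} × {n, p} = {(x31,n), (x31,p)}
  {x31} × {o, p} = {(x31,o), (x31,p)}
  {x31, x32} × {p} = {(x31,p), (x32,p)}
  {x32} × {n, p} = {(x32,n), (x32,p)}
  {x32} × {o, p} = {(x32,o), (x32,p)}
  {x31} × {n, o, p} = {(x31,n), (x31,o), (x31,p)}
  {x32} × {n, o, p} = {(x32,n), (x32,o), (x32,p)}
  {x31, x32} × {n, p} = {(x31,n), (x31,p), (x32,n), (x32,p)}
  {x31, x32} × {o, p} = {(x31,o), (x31,p), (x32,o), (x32,p)}
  {x31, x32} × {n, o, p} = {(x31,n), (x31,o), (x31,p), (x32,n), (x32,o), (x32,p)}
These 13 distinct sets form the basis B.
Close under arbitrary unions to get τ_{X×Y}; counting gives |τ_{X×Y}| = 25.


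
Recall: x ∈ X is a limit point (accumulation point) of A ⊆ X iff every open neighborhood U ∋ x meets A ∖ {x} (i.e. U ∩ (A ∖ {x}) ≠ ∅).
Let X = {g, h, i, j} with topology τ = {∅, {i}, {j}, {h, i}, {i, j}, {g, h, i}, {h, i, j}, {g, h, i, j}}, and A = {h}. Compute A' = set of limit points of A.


A' = {g}

For each x ∈ X, list the open sets U ∈ τ with x ∈ U, then check whether U ∩ (A ∖ {x}) ≠ ∅ for every such U.
  x = g: opens ∋ x are {g, h, i}, {g, h, i, j}; each meets A ∖ {g}, so x IS a limit point.
  x = h: open {h, i} ∋ x has {h, i} ∩ (A ∖ {h}) = ∅, so x is NOT a limit point.
  x = i: open {i} ∋ x has {i} ∩ (A ∖ {i}) = ∅, so x is NOT a limit point.
  x = j: open {j} ∋ x has {j} ∩ (A ∖ {j}) = ∅, so x is NOT a limit point.
Collecting: A' = {g}.


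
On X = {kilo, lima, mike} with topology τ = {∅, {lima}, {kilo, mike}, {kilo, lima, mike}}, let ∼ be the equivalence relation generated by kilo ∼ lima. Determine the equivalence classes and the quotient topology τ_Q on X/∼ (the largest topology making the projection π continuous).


X/∼ = {[kilo=lima], [mike]}; |τ_Q| = 2.

Equivalence classes: [kilo=lima], [mike].
Quotient map π: X → X/∼ sends kilo ↦ [kilo=lima], lima ↦ [kilo=lima], mike ↦ [mike].
For each subset V ⊆ X/∼, compute π^{-1}(V) ⊆ X and check whether π^{-1}(V) ∈ τ. V is open in τ_Q iff π^{-1}(V) ∈ τ.
  V = {}: π^{-1}(V) = ∅ ∈ τ ✓.
  V = {[kilo=lima]}: π^{-1}(V) = {kilo, lima} ∉ τ ✗.
  V = {[mike]}: π^{-1}(V) = {mike} ∉ τ ✗.
  V = {[kilo=lima], [mike]}: π^{-1}(V) = {kilo, lima, mike} ∈ τ ✓.
Open sets in the quotient: τ_Q = {{}, {[kilo=lima], [mike]}} (2 elements).


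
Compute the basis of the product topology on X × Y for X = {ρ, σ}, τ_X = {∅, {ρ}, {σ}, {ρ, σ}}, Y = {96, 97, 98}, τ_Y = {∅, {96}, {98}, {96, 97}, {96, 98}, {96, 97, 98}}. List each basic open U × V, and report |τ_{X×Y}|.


Basis B = {∅ × ∅, {ρ} × {96}, {ρ} × {98}, {σ} × {96}, {σ} × {98}, {ρ} × {96, 97}, {ρ} × {96, 98}, {ρ, σ} × {96}, {ρ, σ} × {98}, {σ} × {96, 97}, {σ} × {96, 98}, {ρ} × {96, 97, 98}, {σ} × {96, 97, 98}, {ρ, σ} × {96, 97}, {ρ, σ} × {96, 98}, {ρ, σ} × {96, 97, 98}}; |τ_{X×Y}| = 36.

Enumerate products U × V with U ∈ τ_X, V ∈ τ_Y (deduplicated):
  ∅ × ∅ = {} (∅)
  {ρ} × {96} = {(ρ,96)}
  {ρ} × {98} = {(ρ,98)}
  {σ} × {96} = {(σ,96)}
  {σ} × {98} = {(σ,98)}
  {ρ} × {96, 97} = {(ρ,96), (ρ,97)}
  {ρ} × {96, 98} = {(ρ,96), (ρ,98)}
  {ρ, σ} × {96} = {(ρ,96), (σ,96)}
  {ρ, σ} × {98} = {(ρ,98), (σ,98)}
  {σ} × {96, 97} = {(σ,96), (σ,97)}
  {σ} × {96, 98} = {(σ,96), (σ,98)}
  {ρ} × {96, 97, 98} = {(ρ,96), (ρ,97), (ρ,98)}
  {σ} × {96, 97, 98} = {(σ,96), (σ,97), (σ,98)}
  {ρ, σ} × {96, 97} = {(ρ,96), (ρ,97), (σ,96), (σ,97)}
  {ρ, σ} × {96, 98} = {(ρ,96), (ρ,98), (σ,96), (σ,98)}
  {ρ, σ} × {96, 97, 98} = {(ρ,96), (ρ,97), (ρ,98), (σ,96), (σ,97), (σ,98)}
These 16 distinct sets form the basis B.
Close under arbitrary unions to get τ_{X×Y}; counting gives |τ_{X×Y}| = 36.


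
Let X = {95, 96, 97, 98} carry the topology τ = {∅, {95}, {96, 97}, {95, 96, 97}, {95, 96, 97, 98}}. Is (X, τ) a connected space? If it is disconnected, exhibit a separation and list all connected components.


(X, τ) is connected.

Find clopen sets (U ∈ τ with X ∖ U ∈ τ):
  U = ∅, X ∖ U = {95, 96, 97, 98} — both open, so U is clopen.
  U = {95, 96, 97, 98}, X ∖ U = ∅ — both open, so U is clopen.
Only trivial clopens (∅ and X) exist, so (X, τ) is connected.
Compute connected components by grouping points that agree on all clopens:
  component: {95, 96, 97, 98}


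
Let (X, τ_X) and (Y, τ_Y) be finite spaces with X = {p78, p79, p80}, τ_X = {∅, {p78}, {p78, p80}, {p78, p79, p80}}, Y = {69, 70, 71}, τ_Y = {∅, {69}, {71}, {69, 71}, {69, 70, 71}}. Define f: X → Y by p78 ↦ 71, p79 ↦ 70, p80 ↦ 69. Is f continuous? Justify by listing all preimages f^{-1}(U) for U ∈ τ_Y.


f is NOT continuous.

Compute f^{-1}(U) for each U ∈ τ_Y:
  U = ∅: f^{-1}(U) = ∅ ∈ τ_X ✓.
  U = {69}: f^{-1}(U) = {p80} ∉ τ_X ✗.
  U = {71}: f^{-1}(U) = {p78} ∈ τ_X ✓.
  U = {69, 71}: f^{-1}(U) = {p78, p80} ∈ τ_X ✓.
  U = {69, 70, 71}: f^{-1}(U) = {p78, p79, p80} ∈ τ_X ✓.
Found U = {69} with f^{-1}(U) = {p80} not in τ_X. Therefore f is NOT continuous.


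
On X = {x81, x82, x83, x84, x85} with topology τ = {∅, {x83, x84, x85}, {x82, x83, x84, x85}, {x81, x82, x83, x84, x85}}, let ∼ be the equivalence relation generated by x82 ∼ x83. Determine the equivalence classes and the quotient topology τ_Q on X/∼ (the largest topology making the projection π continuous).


X/∼ = {[x81], [x82=x83], [x84], [x85]}; |τ_Q| = 3.

Equivalence classes: [x81], [x82=x83], [x84], [x85].
Quotient map π: X → X/∼ sends x81 ↦ [x81], x82 ↦ [x82=x83], x83 ↦ [x82=x83], x84 ↦ [x84], x85 ↦ [x85].
For each subset V ⊆ X/∼, compute π^{-1}(V) ⊆ X and check whether π^{-1}(V) ∈ τ. V is open in τ_Q iff π^{-1}(V) ∈ τ.
  V = {}: π^{-1}(V) = ∅ ∈ τ ✓.
  V = {[x81]}: π^{-1}(V) = {x81} ∉ τ ✗.
  V = {[x82=x83]}: π^{-1}(V) = {x82, x83} ∉ τ ✗.
  V = {[x81], [x82=x83]}: π^{-1}(V) = {x81, x82, x83} ∉ τ ✗.
  V = {[x84]}: π^{-1}(V) = {x84} ∉ τ ✗.
  V = {[x81], [x84]}: π^{-1}(V) = {x81, x84} ∉ τ ✗.
  V = {[x82=x83], [x84]}: π^{-1}(V) = {x82, x83, x84} ∉ τ ✗.
  V = {[x81], [x82=x83], [x84]}: π^{-1}(V) = {x81, x82, x83, x84} ∉ τ ✗.
  V = {[x85]}: π^{-1}(V) = {x85} ∉ τ ✗.
  V = {[x81], [x85]}: π^{-1}(V) = {x81, x85} ∉ τ ✗.
  V = {[x82=x83], [x85]}: π^{-1}(V) = {x82, x83, x85} ∉ τ ✗.
  V = {[x81], [x82=x83], [x85]}: π^{-1}(V) = {x81, x82, x83, x85} ∉ τ ✗.
  V = {[x84], [x85]}: π^{-1}(V) = {x84, x85} ∉ τ ✗.
  V = {[x81], [x84], [x85]}: π^{-1}(V) = {x81, x84, x85} ∉ τ ✗.
  V = {[x82=x83], [x84], [x85]}: π^{-1}(V) = {x82, x83, x84, x85} ∈ τ ✓.
  V = {[x81], [x82=x83], [x84], [x85]}: π^{-1}(V) = {x81, x82, x83, x84, x85} ∈ τ ✓.
Open sets in the quotient: τ_Q = {{}, {[x82=x83], [x84], [x85]}, {[x81], [x82=x83], [x84], [x85]}} (3 elements).


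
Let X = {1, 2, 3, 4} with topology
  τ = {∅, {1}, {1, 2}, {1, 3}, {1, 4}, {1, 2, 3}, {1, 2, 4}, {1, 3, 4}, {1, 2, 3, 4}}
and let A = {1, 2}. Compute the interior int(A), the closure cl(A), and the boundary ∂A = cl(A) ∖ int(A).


int(A) = {1, 2}, cl(A) = {1, 2, 3, 4}, ∂A = {3, 4}.

Closed sets in (X, τ) are complements of opens:
  closed(X, τ) = {∅, {2}, {3}, {4}, {2, 3}, {2, 4}, {3, 4}, {2, 3, 4}, {1, 2, 3, 4}}.
int(A) = ⋃ {U ∈ τ : U ⊆ A}. Opens contained in A: ∅, {1}, {1, 2}.
Taking the union of these: int(A) = {1, 2}.
cl(A) = ⋂ {C closed : A ⊆ C}. Closed sets containing A: {1, 2, 3, 4}.
Intersecting these: cl(A) = {1, 2, 3, 4}.
∂A = cl(A) ∖ int(A) = {1, 2, 3, 4} ∖ {1, 2} = {3, 4}.


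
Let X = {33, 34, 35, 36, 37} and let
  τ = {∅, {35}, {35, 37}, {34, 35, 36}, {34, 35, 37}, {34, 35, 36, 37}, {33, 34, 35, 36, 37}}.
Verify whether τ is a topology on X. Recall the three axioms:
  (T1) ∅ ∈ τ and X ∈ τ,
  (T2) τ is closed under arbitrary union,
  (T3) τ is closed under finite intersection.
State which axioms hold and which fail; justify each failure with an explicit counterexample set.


τ is NOT a topology on X.

Axiom (T1): ∅ ∈ τ? Yes; X ∈ τ? Yes.
Axiom (T2/T3): check pairwise unions and intersections of members of τ.
Counterexample for (T3): {34, 35, 36} ∩ {34, 35, 37} = {34, 35} ∉ τ. Therefore τ is NOT a topology.


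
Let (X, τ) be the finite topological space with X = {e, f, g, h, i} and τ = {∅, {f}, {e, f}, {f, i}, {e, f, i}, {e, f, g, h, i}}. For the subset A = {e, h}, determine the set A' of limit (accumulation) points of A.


A' = {g, h}

For each x ∈ X, list the open sets U ∈ τ with x ∈ U, then check whether U ∩ (A ∖ {x}) ≠ ∅ for every such U.
  x = e: open {e, f} ∋ x has {e, f} ∩ (A ∖ {e}) = ∅, so x is NOT a limit point.
  x = f: open {f} ∋ x has {f} ∩ (A ∖ {f}) = ∅, so x is NOT a limit point.
  x = g: opens ∋ x are {e, f, g, h, i}; each meets A ∖ {g}, so x IS a limit point.
  x = h: opens ∋ x are {e, f, g, h, i}; each meets A ∖ {h}, so x IS a limit point.
  x = i: open {f, i} ∋ x has {f, i} ∩ (A ∖ {i}) = ∅, so x is NOT a limit point.
Collecting: A' = {g, h}.


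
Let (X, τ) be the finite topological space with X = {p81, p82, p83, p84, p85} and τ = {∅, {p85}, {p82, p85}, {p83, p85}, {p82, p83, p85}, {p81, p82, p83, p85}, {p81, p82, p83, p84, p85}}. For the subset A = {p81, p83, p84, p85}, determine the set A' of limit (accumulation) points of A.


A' = {p81, p82, p83, p84}

For each x ∈ X, list the open sets U ∈ τ with x ∈ U, then check whether U ∩ (A ∖ {x}) ≠ ∅ for every such U.
  x = p81: opens ∋ x are {p81, p82, p83, p85}, {p81, p82, p83, p84, p85}; each meets A ∖ {p81}, so x IS a limit point.
  x = p82: opens ∋ x are {p82, p85}, {p82, p83, p85}, {p81, p82, p83, p85}, {p81, p82, p83, p84, p85}; each meets A ∖ {p82}, so x IS a limit point.
  x = p83: opens ∋ x are {p83, p85}, {p82, p83, p85}, {p81, p82, p83, p85}, {p81, p82, p83, p84, p85}; each meets A ∖ {p83}, so x IS a limit point.
  x = p84: opens ∋ x are {p81, p82, p83, p84, p85}; each meets A ∖ {p84}, so x IS a limit point.
  x = p85: open {p85} ∋ x has {p85} ∩ (A ∖ {p85}) = ∅, so x is NOT a limit point.
Collecting: A' = {p81, p82, p83, p84}.


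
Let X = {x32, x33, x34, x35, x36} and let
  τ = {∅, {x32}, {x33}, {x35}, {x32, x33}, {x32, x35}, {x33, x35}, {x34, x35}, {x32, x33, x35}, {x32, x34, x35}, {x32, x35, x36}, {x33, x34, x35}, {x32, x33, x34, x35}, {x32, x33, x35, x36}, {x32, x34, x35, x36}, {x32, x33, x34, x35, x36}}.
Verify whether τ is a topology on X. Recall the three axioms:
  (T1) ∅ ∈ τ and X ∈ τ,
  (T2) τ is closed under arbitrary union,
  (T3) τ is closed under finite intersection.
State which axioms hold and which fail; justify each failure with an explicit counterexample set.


τ IS a topology on X.

Axiom (T1): ∅ ∈ τ? Yes; X ∈ τ? Yes.
Axiom (T2/T3): check pairwise unions and intersections of members of τ.
All pairwise intersections and unions checked — each lies in τ. Therefore τ satisfies (T1), (T2), (T3): it IS a topology on X.


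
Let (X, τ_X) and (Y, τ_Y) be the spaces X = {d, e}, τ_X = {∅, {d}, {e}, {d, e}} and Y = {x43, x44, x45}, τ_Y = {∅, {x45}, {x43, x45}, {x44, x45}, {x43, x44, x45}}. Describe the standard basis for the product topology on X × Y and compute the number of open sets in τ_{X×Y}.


Basis B = {∅ × ∅, {d} × {x45}, {e} × {x45}, {d} × {x43, x45}, {d} × {x44, x45}, {d, e} × {x45}, {e} × {x43, x45}, {e} × {x44, x45}, {d} × {x43, x44, x45}, {e} × {x43, x44, x45}, {d, e} × {x43, x45}, {d, e} × {x44, x45}, {d, e} × {x43, x44, x45}}; |τ_{X×Y}| = 25.

Enumerate products U × V with U ∈ τ_X, V ∈ τ_Y (deduplicated):
  ∅ × ∅ = {} (∅)
  {d} × {x45} = {(d,x45)}
  {e} × {x45} = {(e,x45)}
  {d} × {x43, x45} = {(d,x43), (d,x45)}
  {d} × {x44, x45} = {(d,x44), (d,x45)}
  {d, e} × {x45} = {(d,x45), (e,x45)}
  {e} × {x43, x45} = {(e,x43), (e,x45)}
  {e} × {x44, x45} = {(e,x44), (e,x45)}
  {d} × {x43, x44, x45} = {(d,x43), (d,x44), (d,x45)}
  {e} × {x43, x44, x45} = {(e,x43), (e,x44), (e,x45)}
  {d, e} × {x43, x45} = {(d,x43), (d,x45), (e,x43), (e,x45)}
  {d, e} × {x44, x45} = {(d,x44), (d,x45), (e,x44), (e,x45)}
  {d, e} × {x43, x44, x45} = {(d,x43), (d,x44), (d,x45), (e,x43), (e,x44), (e,x45)}
These 13 distinct sets form the basis B.
Close under arbitrary unions to get τ_{X×Y}; counting gives |τ_{X×Y}| = 25.


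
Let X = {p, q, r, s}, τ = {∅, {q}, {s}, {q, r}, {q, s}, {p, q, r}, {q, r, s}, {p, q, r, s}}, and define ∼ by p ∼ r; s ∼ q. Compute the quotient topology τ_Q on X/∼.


X/∼ = {[p=r], [q=s]}; |τ_Q| = 3.

Equivalence classes: [p=r], [q=s].
Quotient map π: X → X/∼ sends p ↦ [p=r], q ↦ [q=s], r ↦ [p=r], s ↦ [q=s].
For each subset V ⊆ X/∼, compute π^{-1}(V) ⊆ X and check whether π^{-1}(V) ∈ τ. V is open in τ_Q iff π^{-1}(V) ∈ τ.
  V = {}: π^{-1}(V) = ∅ ∈ τ ✓.
  V = {[p=r]}: π^{-1}(V) = {p, r} ∉ τ ✗.
  V = {[q=s]}: π^{-1}(V) = {q, s} ∈ τ ✓.
  V = {[p=r], [q=s]}: π^{-1}(V) = {p, q, r, s} ∈ τ ✓.
Open sets in the quotient: τ_Q = {{}, {[q=s]}, {[p=r], [q=s]}} (3 elements).


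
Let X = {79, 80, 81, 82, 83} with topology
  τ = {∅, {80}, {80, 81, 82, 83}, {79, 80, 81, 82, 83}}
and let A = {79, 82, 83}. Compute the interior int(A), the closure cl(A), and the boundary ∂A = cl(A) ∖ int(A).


int(A) = ∅, cl(A) = {79, 81, 82, 83}, ∂A = {79, 81, 82, 83}.

Closed sets in (X, τ) are complements of opens:
  closed(X, τ) = {∅, {79}, {79, 81, 82, 83}, {79, 80, 81, 82, 83}}.
int(A) = ⋃ {U ∈ τ : U ⊆ A}. Opens contained in A: ∅.
Taking the union of these: int(A) = ∅.
cl(A) = ⋂ {C closed : A ⊆ C}. Closed sets containing A: {79, 81, 82, 83}, {79, 80, 81, 82, 83}.
Intersecting these: cl(A) = {79, 81, 82, 83}.
∂A = cl(A) ∖ int(A) = {79, 81, 82, 83} ∖ ∅ = {79, 81, 82, 83}.


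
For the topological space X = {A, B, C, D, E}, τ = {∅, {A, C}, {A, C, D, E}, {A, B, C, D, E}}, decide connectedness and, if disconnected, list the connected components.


(X, τ) is connected.

Find clopen sets (U ∈ τ with X ∖ U ∈ τ):
  U = ∅, X ∖ U = {A, B, C, D, E} — both open, so U is clopen.
  U = {A, B, C, D, E}, X ∖ U = ∅ — both open, so U is clopen.
Only trivial clopens (∅ and X) exist, so (X, τ) is connected.
Compute connected components by grouping points that agree on all clopens:
  component: {A, B, C, D, E}


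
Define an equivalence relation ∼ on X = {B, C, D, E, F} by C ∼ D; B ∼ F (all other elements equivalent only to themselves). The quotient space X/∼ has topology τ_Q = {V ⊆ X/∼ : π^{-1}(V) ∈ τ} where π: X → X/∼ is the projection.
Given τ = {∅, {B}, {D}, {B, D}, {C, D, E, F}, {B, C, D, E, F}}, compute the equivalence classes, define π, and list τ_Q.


X/∼ = {[B=F], [C=D], [E]}; |τ_Q| = 2.

Equivalence classes: [B=F], [C=D], [E].
Quotient map π: X → X/∼ sends B ↦ [B=F], C ↦ [C=D], D ↦ [C=D], E ↦ [E], F ↦ [B=F].
For each subset V ⊆ X/∼, compute π^{-1}(V) ⊆ X and check whether π^{-1}(V) ∈ τ. V is open in τ_Q iff π^{-1}(V) ∈ τ.
  V = {}: π^{-1}(V) = ∅ ∈ τ ✓.
  V = {[B=F]}: π^{-1}(V) = {B, F} ∉ τ ✗.
  V = {[C=D]}: π^{-1}(V) = {C, D} ∉ τ ✗.
  V = {[B=F], [C=D]}: π^{-1}(V) = {B, C, D, F} ∉ τ ✗.
  V = {[E]}: π^{-1}(V) = {E} ∉ τ ✗.
  V = {[B=F], [E]}: π^{-1}(V) = {B, E, F} ∉ τ ✗.
  V = {[C=D], [E]}: π^{-1}(V) = {C, D, E} ∉ τ ✗.
  V = {[B=F], [C=D], [E]}: π^{-1}(V) = {B, C, D, E, F} ∈ τ ✓.
Open sets in the quotient: τ_Q = {{}, {[B=F], [C=D], [E]}} (2 elements).


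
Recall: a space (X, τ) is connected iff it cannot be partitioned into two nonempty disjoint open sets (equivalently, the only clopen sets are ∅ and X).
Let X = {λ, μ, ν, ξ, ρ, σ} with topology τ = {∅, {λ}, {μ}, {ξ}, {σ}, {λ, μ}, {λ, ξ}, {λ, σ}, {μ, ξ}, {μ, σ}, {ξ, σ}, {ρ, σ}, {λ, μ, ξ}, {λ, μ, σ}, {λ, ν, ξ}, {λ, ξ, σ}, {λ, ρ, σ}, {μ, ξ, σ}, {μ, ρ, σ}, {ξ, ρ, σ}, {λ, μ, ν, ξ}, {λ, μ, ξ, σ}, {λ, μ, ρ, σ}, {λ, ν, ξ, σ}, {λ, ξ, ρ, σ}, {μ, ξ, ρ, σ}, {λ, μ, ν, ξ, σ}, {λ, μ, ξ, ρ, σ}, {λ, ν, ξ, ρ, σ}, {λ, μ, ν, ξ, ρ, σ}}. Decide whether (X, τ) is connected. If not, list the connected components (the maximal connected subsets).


(X, τ) is disconnected; components = [{μ}, {ρ, σ}, {λ, ν, ξ}].

Find clopen sets (U ∈ τ with X ∖ U ∈ τ):
  U = ∅, X ∖ U = {λ, μ, ν, ξ, ρ, σ} — both open, so U is clopen.
  U = {μ}, X ∖ U = {λ, ν, ξ, ρ, σ} — both open, so U is clopen.
  U = {ρ, σ}, X ∖ U = {λ, μ, ν, ξ} — both open, so U is clopen.
  U = {λ, ν, ξ}, X ∖ U = {μ, ρ, σ} — both open, so U is clopen.
  U = {μ, ρ, σ}, X ∖ U = {λ, ν, ξ} — both open, so U is clopen.
  U = {λ, μ, ν, ξ}, X ∖ U = {ρ, σ} — both open, so U is clopen.
  U = {λ, ν, ξ, ρ, σ}, X ∖ U = {μ} — both open, so U is clopen.
  U = {λ, μ, ν, ξ, ρ, σ}, X ∖ U = ∅ — both open, so U is clopen.
Nontrivial clopen(s) exist: e.g. {ρ, σ}. So (X, τ) is disconnected.
Compute connected components by grouping points that agree on all clopens:
  component: {μ}
  component: {ρ, σ}
  component: {λ, ν, ξ}


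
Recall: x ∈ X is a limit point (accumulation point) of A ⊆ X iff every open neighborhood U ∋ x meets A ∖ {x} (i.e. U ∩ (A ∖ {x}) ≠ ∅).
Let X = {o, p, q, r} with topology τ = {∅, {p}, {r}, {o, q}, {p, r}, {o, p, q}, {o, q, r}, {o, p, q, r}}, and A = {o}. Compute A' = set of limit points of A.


A' = {q}

For each x ∈ X, list the open sets U ∈ τ with x ∈ U, then check whether U ∩ (A ∖ {x}) ≠ ∅ for every such U.
  x = o: open {o, q} ∋ x has {o, q} ∩ (A ∖ {o}) = ∅, so x is NOT a limit point.
  x = p: open {p} ∋ x has {p} ∩ (A ∖ {p}) = ∅, so x is NOT a limit point.
  x = q: opens ∋ x are {o, q}, {o, p, q}, {o, q, r}, {o, p, q, r}; each meets A ∖ {q}, so x IS a limit point.
  x = r: open {r} ∋ x has {r} ∩ (A ∖ {r}) = ∅, so x is NOT a limit point.
Collecting: A' = {q}.


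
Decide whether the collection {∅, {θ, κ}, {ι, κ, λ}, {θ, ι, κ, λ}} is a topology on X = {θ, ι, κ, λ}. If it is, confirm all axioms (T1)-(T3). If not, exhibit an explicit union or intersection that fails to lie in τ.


τ is NOT a topology on X.

Axiom (T1): ∅ ∈ τ? Yes; X ∈ τ? Yes.
Axiom (T2/T3): check pairwise unions and intersections of members of τ.
Counterexample for (T3): {θ, κ} ∩ {ι, κ, λ} = {κ} ∉ τ. Therefore τ is NOT a topology.


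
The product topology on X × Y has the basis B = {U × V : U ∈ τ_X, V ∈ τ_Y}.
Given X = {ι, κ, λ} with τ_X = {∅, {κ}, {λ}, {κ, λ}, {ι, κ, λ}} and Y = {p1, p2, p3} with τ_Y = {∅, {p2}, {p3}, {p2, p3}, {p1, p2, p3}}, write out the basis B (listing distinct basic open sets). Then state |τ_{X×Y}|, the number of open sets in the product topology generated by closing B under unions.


Basis B = {∅ × ∅, {κ} × {p2}, {κ} × {p3}, {λ} × {p2}, {λ} × {p3}, {κ} × {p2, p3}, {κ, λ} × {p2}, {κ, λ} × {p3}, {λ} × {p2, p3}, {ι, κ, λ} × {p2}, {ι, κ, λ} × {p3}, {κ} × {p1, p2, p3}, {λ} × {p1, p2, p3}, {κ, λ} × {p2, p3}, {ι, κ, λ} × {p2, p3}, {κ, λ} × {p1, p2, p3}, {ι, κ, λ} × {p1, p2, p3}}; |τ_{X×Y}| = 48.

Enumerate products U × V with U ∈ τ_X, V ∈ τ_Y (deduplicated):
  ∅ × ∅ = {} (∅)
  {κ} × {p2} = {(κ,p2)}
  {κ} × {p3} = {(κ,p3)}
  {λ} × {p2} = {(λ,p2)}
  {λ} × {p3} = {(λ,p3)}
  {κ} × {p2, p3} = {(κ,p2), (κ,p3)}
  {κ, λ} × {p2} = {(κ,p2), (λ,p2)}
  {κ, λ} × {p3} = {(κ,p3), (λ,p3)}
  {λ} × {p2, p3} = {(λ,p2), (λ,p3)}
  {ι, κ, λ} × {p2} = {(ι,p2), (κ,p2), (λ,p2)}
  {ι, κ, λ} × {p3} = {(ι,p3), (κ,p3), (λ,p3)}
  {κ} × {p1, p2, p3} = {(κ,p1), (κ,p2), (κ,p3)}
  {λ} × {p1, p2, p3} = {(λ,p1), (λ,p2), (λ,p3)}
  {κ, λ} × {p2, p3} = {(κ,p2), (κ,p3), (λ,p2), (λ,p3)}
  {ι, κ, λ} × {p2, p3} = {(ι,p2), (ι,p3), (κ,p2), (κ,p3), (λ,p2), (λ,p3)}
  {κ, λ} × {p1, p2, p3} = {(κ,p1), (κ,p2), (κ,p3), (λ,p1), (λ,p2), (λ,p3)}
  {ι, κ, λ} × {p1, p2, p3} = {(ι,p1), (ι,p2), (ι,p3), (κ,p1), (κ,p2), (κ,p3), (λ,p1), (λ,p2), (λ,p3)}
These 17 distinct sets form the basis B.
Close under arbitrary unions to get τ_{X×Y}; counting gives |τ_{X×Y}| = 48.


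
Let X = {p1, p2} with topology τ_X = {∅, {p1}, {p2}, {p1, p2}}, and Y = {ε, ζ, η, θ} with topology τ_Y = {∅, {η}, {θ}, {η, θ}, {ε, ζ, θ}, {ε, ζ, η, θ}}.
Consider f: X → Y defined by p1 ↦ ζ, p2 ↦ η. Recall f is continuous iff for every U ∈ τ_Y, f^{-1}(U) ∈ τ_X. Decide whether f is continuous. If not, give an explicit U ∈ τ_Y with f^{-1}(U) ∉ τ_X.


f IS continuous.

Compute f^{-1}(U) for each U ∈ τ_Y:
  U = ∅: f^{-1}(U) = ∅ ∈ τ_X ✓.
  U = {η}: f^{-1}(U) = {p2} ∈ τ_X ✓.
  U = {θ}: f^{-1}(U) = ∅ ∈ τ_X ✓.
  U = {η, θ}: f^{-1}(U) = {p2} ∈ τ_X ✓.
  U = {ε, ζ, θ}: f^{-1}(U) = {p1} ∈ τ_X ✓.
  U = {ε, ζ, η, θ}: f^{-1}(U) = {p1, p2} ∈ τ_X ✓.
Every preimage lies in τ_X, so f IS continuous.


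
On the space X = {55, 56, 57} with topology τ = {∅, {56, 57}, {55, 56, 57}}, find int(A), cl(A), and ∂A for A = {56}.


int(A) = ∅, cl(A) = {55, 56, 57}, ∂A = {55, 56, 57}.

Closed sets in (X, τ) are complements of opens:
  closed(X, τ) = {∅, {55}, {55, 56, 57}}.
int(A) = ⋃ {U ∈ τ : U ⊆ A}. Opens contained in A: ∅.
Taking the union of these: int(A) = ∅.
cl(A) = ⋂ {C closed : A ⊆ C}. Closed sets containing A: {55, 56, 57}.
Intersecting these: cl(A) = {55, 56, 57}.
∂A = cl(A) ∖ int(A) = {55, 56, 57} ∖ ∅ = {55, 56, 57}.


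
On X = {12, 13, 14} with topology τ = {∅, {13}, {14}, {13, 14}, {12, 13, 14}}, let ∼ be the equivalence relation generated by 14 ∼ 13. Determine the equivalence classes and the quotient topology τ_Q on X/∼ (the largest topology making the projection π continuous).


X/∼ = {[12], [13=14]}; |τ_Q| = 3.

Equivalence classes: [12], [13=14].
Quotient map π: X → X/∼ sends 12 ↦ [12], 13 ↦ [13=14], 14 ↦ [13=14].
For each subset V ⊆ X/∼, compute π^{-1}(V) ⊆ X and check whether π^{-1}(V) ∈ τ. V is open in τ_Q iff π^{-1}(V) ∈ τ.
  V = {}: π^{-1}(V) = ∅ ∈ τ ✓.
  V = {[12]}: π^{-1}(V) = {12} ∉ τ ✗.
  V = {[13=14]}: π^{-1}(V) = {13, 14} ∈ τ ✓.
  V = {[12], [13=14]}: π^{-1}(V) = {12, 13, 14} ∈ τ ✓.
Open sets in the quotient: τ_Q = {{}, {[13=14]}, {[12], [13=14]}} (3 elements).


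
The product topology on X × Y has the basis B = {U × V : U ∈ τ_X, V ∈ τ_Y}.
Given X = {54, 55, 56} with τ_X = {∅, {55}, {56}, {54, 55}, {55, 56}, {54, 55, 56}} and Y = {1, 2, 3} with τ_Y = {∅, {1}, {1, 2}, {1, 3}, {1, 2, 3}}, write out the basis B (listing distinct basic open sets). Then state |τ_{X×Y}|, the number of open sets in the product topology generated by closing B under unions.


Basis B = {∅ × ∅, {55} × {1}, {56} × {1}, {54, 55} × {1}, {55} × {1, 2}, {55} × {1, 3}, {55, 56} × {1}, {56} × {1, 2}, {56} × {1, 3}, {54, 55, 56} × {1}, {55} × {1, 2, 3}, {56} × {1, 2, 3}, {54, 55} × {1, 2}, {54, 55} × {1, 3}, {55, 56} × {1, 2}, {55, 56} × {1, 3}, {54, 55} × {1, 2, 3}, {54, 55, 56} × {1, 2}, {54, 55, 56} × {1, 3}, {55, 56} × {1, 2, 3}, {54, 55, 56} × {1, 2, 3}}; |τ_{X×Y}| = 70.

Enumerate products U × V with U ∈ τ_X, V ∈ τ_Y (deduplicated):
  ∅ × ∅ = {} (∅)
  {55} × {1} = {(55,1)}
  {56} × {1} = {(56,1)}
  {54, 55} × {1} = {(54,1), (55,1)}
  {55} × {1, 2} = {(55,1), (55,2)}
  {55} × {1, 3} = {(55,1), (55,3)}
  {55, 56} × {1} = {(55,1), (56,1)}
  {56} × {1, 2} = {(56,1), (56,2)}
  {56} × {1, 3} = {(56,1), (56,3)}
  {54, 55, 56} × {1} = {(54,1), (55,1), (56,1)}
  {55} × {1, 2, 3} = {(55,1), (55,2), (55,3)}
  {56} × {1, 2, 3} = {(56,1), (56,2), (56,3)}
  {54, 55} × {1, 2} = {(54,1), (54,2), (55,1), (55,2)}
  {54, 55} × {1, 3} = {(54,1), (54,3), (55,1), (55,3)}
  {55, 56} × {1, 2} = {(55,1), (55,2), (56,1), (56,2)}
  {55, 56} × {1, 3} = {(55,1), (55,3), (56,1), (56,3)}
  {54, 55} × {1, 2, 3} = {(54,1), (54,2), (54,3), (55,1), (55,2), (55,3)}
  {54, 55, 56} × {1, 2} = {(54,1), (54,2), (55,1), (55,2), (56,1), (56,2)}
  {54, 55, 56} × {1, 3} = {(54,1), (54,3), (55,1), (55,3), (56,1), (56,3)}
  {55, 56} × {1, 2, 3} = {(55,1), (55,2), (55,3), (56,1), (56,2), (56,3)}
  {54, 55, 56} × {1, 2, 3} = {(54,1), (54,2), (54,3), (55,1), (55,2), (55,3), (56,1), (56,2), (56,3)}
These 21 distinct sets form the basis B.
Close under arbitrary unions to get τ_{X×Y}; counting gives |τ_{X×Y}| = 70.


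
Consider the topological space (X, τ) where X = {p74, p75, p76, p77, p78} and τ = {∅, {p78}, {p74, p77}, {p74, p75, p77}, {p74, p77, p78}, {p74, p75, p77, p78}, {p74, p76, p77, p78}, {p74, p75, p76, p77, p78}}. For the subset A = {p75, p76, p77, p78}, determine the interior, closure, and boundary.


int(A) = {p78}, cl(A) = {p74, p75, p76, p77, p78}, ∂A = {p74, p75, p76, p77}.

Closed sets in (X, τ) are complements of opens:
  closed(X, τ) = {∅, {p75}, {p76}, {p75, p76}, {p76, p78}, {p75, p76, p78}, {p74, p75, p76, p77}, {p74, p75, p76, p77, p78}}.
int(A) = ⋃ {U ∈ τ : U ⊆ A}. Opens contained in A: ∅, {p78}.
Taking the union of these: int(A) = {p78}.
cl(A) = ⋂ {C closed : A ⊆ C}. Closed sets containing A: {p74, p75, p76, p77, p78}.
Intersecting these: cl(A) = {p74, p75, p76, p77, p78}.
∂A = cl(A) ∖ int(A) = {p74, p75, p76, p77, p78} ∖ {p78} = {p74, p75, p76, p77}.


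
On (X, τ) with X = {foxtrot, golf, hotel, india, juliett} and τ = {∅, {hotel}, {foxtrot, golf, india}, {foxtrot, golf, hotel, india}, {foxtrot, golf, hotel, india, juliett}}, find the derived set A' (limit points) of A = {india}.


A' = {foxtrot, golf, juliett}

For each x ∈ X, list the open sets U ∈ τ with x ∈ U, then check whether U ∩ (A ∖ {x}) ≠ ∅ for every such U.
  x = foxtrot: opens ∋ x are {foxtrot, golf, india}, {foxtrot, golf, hotel, india}, {foxtrot, golf, hotel, india, juliett}; each meets A ∖ {foxtrot}, so x IS a limit point.
  x = golf: opens ∋ x are {foxtrot, golf, india}, {foxtrot, golf, hotel, india}, {foxtrot, golf, hotel, india, juliett}; each meets A ∖ {golf}, so x IS a limit point.
  x = hotel: open {hotel} ∋ x has {hotel} ∩ (A ∖ {hotel}) = ∅, so x is NOT a limit point.
  x = india: open {foxtrot, golf, india} ∋ x has {foxtrot, golf, india} ∩ (A ∖ {india}) = ∅, so x is NOT a limit point.
  x = juliett: opens ∋ x are {foxtrot, golf, hotel, india, juliett}; each meets A ∖ {juliett}, so x IS a limit point.
Collecting: A' = {foxtrot, golf, juliett}.


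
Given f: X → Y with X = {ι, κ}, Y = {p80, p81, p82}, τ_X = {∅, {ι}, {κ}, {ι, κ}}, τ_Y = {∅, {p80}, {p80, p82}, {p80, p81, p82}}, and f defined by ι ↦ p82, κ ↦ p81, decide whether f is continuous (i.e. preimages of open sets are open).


f IS continuous.

Compute f^{-1}(U) for each U ∈ τ_Y:
  U = ∅: f^{-1}(U) = ∅ ∈ τ_X ✓.
  U = {p80}: f^{-1}(U) = ∅ ∈ τ_X ✓.
  U = {p80, p82}: f^{-1}(U) = {ι} ∈ τ_X ✓.
  U = {p80, p81, p82}: f^{-1}(U) = {ι, κ} ∈ τ_X ✓.
Every preimage lies in τ_X, so f IS continuous.


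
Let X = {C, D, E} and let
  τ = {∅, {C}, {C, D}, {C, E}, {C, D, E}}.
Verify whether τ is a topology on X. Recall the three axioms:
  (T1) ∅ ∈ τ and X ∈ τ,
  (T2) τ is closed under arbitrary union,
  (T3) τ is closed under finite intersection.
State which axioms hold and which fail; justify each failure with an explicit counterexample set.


τ IS a topology on X.

Axiom (T1): ∅ ∈ τ? Yes; X ∈ τ? Yes.
Axiom (T2/T3): check pairwise unions and intersections of members of τ.
All pairwise intersections and unions checked — each lies in τ. Therefore τ satisfies (T1), (T2), (T3): it IS a topology on X.


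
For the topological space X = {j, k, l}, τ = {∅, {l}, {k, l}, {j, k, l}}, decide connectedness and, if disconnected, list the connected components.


(X, τ) is connected.

Find clopen sets (U ∈ τ with X ∖ U ∈ τ):
  U = ∅, X ∖ U = {j, k, l} — both open, so U is clopen.
  U = {j, k, l}, X ∖ U = ∅ — both open, so U is clopen.
Only trivial clopens (∅ and X) exist, so (X, τ) is connected.
Compute connected components by grouping points that agree on all clopens:
  component: {j, k, l}


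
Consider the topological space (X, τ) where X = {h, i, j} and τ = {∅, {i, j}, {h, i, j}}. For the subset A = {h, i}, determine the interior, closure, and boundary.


int(A) = ∅, cl(A) = {h, i, j}, ∂A = {h, i, j}.

Closed sets in (X, τ) are complements of opens:
  closed(X, τ) = {∅, {h}, {h, i, j}}.
int(A) = ⋃ {U ∈ τ : U ⊆ A}. Opens contained in A: ∅.
Taking the union of these: int(A) = ∅.
cl(A) = ⋂ {C closed : A ⊆ C}. Closed sets containing A: {h, i, j}.
Intersecting these: cl(A) = {h, i, j}.
∂A = cl(A) ∖ int(A) = {h, i, j} ∖ ∅ = {h, i, j}.


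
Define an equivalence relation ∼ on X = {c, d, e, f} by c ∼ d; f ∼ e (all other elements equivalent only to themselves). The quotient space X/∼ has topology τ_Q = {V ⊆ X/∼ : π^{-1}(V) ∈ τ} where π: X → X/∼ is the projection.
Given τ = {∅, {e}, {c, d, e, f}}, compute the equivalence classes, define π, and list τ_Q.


X/∼ = {[c=d], [e=f]}; |τ_Q| = 2.

Equivalence classes: [c=d], [e=f].
Quotient map π: X → X/∼ sends c ↦ [c=d], d ↦ [c=d], e ↦ [e=f], f ↦ [e=f].
For each subset V ⊆ X/∼, compute π^{-1}(V) ⊆ X and check whether π^{-1}(V) ∈ τ. V is open in τ_Q iff π^{-1}(V) ∈ τ.
  V = {}: π^{-1}(V) = ∅ ∈ τ ✓.
  V = {[c=d]}: π^{-1}(V) = {c, d} ∉ τ ✗.
  V = {[e=f]}: π^{-1}(V) = {e, f} ∉ τ ✗.
  V = {[c=d], [e=f]}: π^{-1}(V) = {c, d, e, f} ∈ τ ✓.
Open sets in the quotient: τ_Q = {{}, {[c=d], [e=f]}} (2 elements).


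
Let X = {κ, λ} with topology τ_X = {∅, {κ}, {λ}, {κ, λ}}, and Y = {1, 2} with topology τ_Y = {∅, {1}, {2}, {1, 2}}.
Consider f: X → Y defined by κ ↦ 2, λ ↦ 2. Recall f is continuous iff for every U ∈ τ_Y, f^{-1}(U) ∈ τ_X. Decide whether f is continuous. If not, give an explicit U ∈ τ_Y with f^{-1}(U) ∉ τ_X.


f IS continuous.

Compute f^{-1}(U) for each U ∈ τ_Y:
  U = ∅: f^{-1}(U) = ∅ ∈ τ_X ✓.
  U = {1}: f^{-1}(U) = ∅ ∈ τ_X ✓.
  U = {2}: f^{-1}(U) = {κ, λ} ∈ τ_X ✓.
  U = {1, 2}: f^{-1}(U) = {κ, λ} ∈ τ_X ✓.
Every preimage lies in τ_X, so f IS continuous.


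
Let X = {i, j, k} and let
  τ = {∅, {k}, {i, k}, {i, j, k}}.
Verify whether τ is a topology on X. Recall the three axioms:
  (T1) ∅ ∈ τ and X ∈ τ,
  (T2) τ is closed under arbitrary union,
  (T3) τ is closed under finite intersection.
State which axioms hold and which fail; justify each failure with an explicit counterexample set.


τ IS a topology on X.

Axiom (T1): ∅ ∈ τ? Yes; X ∈ τ? Yes.
Axiom (T2/T3): check pairwise unions and intersections of members of τ.
All pairwise intersections and unions checked — each lies in τ. Therefore τ satisfies (T1), (T2), (T3): it IS a topology on X.


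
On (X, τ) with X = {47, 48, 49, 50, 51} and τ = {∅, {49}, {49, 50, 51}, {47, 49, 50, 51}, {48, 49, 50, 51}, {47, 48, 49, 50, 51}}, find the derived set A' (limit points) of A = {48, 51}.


A' = {47, 48, 50}

For each x ∈ X, list the open sets U ∈ τ with x ∈ U, then check whether U ∩ (A ∖ {x}) ≠ ∅ for every such U.
  x = 47: opens ∋ x are {47, 49, 50, 51}, {47, 48, 49, 50, 51}; each meets A ∖ {47}, so x IS a limit point.
  x = 48: opens ∋ x are {48, 49, 50, 51}, {47, 48, 49, 50, 51}; each meets A ∖ {48}, so x IS a limit point.
  x = 49: open {49} ∋ x has {49} ∩ (A ∖ {49}) = ∅, so x is NOT a limit point.
  x = 50: opens ∋ x are {49, 50, 51}, {47, 49, 50, 51}, {48, 49, 50, 51}, {47, 48, 49, 50, 51}; each meets A ∖ {50}, so x IS a limit point.
  x = 51: open {49, 50, 51} ∋ x has {49, 50, 51} ∩ (A ∖ {51}) = ∅, so x is NOT a limit point.
Collecting: A' = {47, 48, 50}.


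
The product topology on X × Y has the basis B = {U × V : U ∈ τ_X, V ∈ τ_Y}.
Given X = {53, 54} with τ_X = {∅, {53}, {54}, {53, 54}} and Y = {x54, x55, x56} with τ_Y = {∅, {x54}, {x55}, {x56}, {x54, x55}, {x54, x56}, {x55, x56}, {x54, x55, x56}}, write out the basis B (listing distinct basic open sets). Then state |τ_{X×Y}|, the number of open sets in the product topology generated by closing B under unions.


Basis B = {∅ × ∅, {53} × {x54}, {53} × {x55}, {53} × {x56}, {54} × {x54}, {54} × {x55}, {54} × {x56}, {53} × {x54, x55}, {53} × {x54, x56}, {53, 54} × {x54}, {53} × {x55, x56}, {53, 54} × {x55}, {53, 54} × {x56}, {54} × {x54, x55}, {54} × {x54, x56}, {54} × {x55, x56}, {53} × {x54, x55, x56}, {54} × {x54, x55, x56}, {53, 54} × {x54, x55}, {53, 54} × {x54, x56}, {53, 54} × {x55, x56}, {53, 54} × {x54, x55, x56}}; |τ_{X×Y}| = 64.

Enumerate products U × V with U ∈ τ_X, V ∈ τ_Y (deduplicated):
  ∅ × ∅ = {} (∅)
  {53} × {x54} = {(53,x54)}
  {53} × {x55} = {(53,x55)}
  {53} × {x56} = {(53,x56)}
  {54} × {x54} = {(54,x54)}
  {54} × {x55} = {(54,x55)}
  {54} × {x56} = {(54,x56)}
  {53} × {x54, x55} = {(53,x54), (53,x55)}
  {53} × {x54, x56} = {(53,x54), (53,x56)}
  {53, 54} × {x54} = {(53,x54), (54,x54)}
  {53} × {x55, x56} = {(53,x55), (53,x56)}
  {53, 54} × {x55} = {(53,x55), (54,x55)}
  {53, 54} × {x56} = {(53,x56), (54,x56)}
  {54} × {x54, x55} = {(54,x54), (54,x55)}
  {54} × {x54, x56} = {(54,x54), (54,x56)}
  {54} × {x55, x56} = {(54,x55), (54,x56)}
  {53} × {x54, x55, x56} = {(53,x54), (53,x55), (53,x56)}
  {54} × {x54, x55, x56} = {(54,x54), (54,x55), (54,x56)}
  {53, 54} × {x54, x55} = {(53,x54), (53,x55), (54,x54), (54,x55)}
  {53, 54} × {x54, x56} = {(53,x54), (53,x56), (54,x54), (54,x56)}
  {53, 54} × {x55, x56} = {(53,x55), (53,x56), (54,x55), (54,x56)}
  {53, 54} × {x54, x55, x56} = {(53,x54), (53,x55), (53,x56), (54,x54), (54,x55), (54,x56)}
These 22 distinct sets form the basis B.
Close under arbitrary unions to get τ_{X×Y}; counting gives |τ_{X×Y}| = 64.


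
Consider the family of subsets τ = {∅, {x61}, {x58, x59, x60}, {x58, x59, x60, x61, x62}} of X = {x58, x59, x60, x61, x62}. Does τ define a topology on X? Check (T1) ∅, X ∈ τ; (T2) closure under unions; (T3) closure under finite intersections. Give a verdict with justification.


τ is NOT a topology on X.

Axiom (T1): ∅ ∈ τ? Yes; X ∈ τ? Yes.
Axiom (T2/T3): check pairwise unions and intersections of members of τ.
Counterexample for (T2): {x61} ∪ {x58, x59, x60} = {x58, x59, x60, x61} ∉ τ. Therefore τ is NOT a topology.


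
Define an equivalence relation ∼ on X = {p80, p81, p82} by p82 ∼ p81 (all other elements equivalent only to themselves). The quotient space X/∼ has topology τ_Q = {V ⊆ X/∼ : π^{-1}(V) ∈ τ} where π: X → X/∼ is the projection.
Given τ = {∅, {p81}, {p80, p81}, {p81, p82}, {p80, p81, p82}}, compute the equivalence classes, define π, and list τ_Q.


X/∼ = {[p80], [p81=p82]}; |τ_Q| = 3.

Equivalence classes: [p80], [p81=p82].
Quotient map π: X → X/∼ sends p80 ↦ [p80], p81 ↦ [p81=p82], p82 ↦ [p81=p82].
For each subset V ⊆ X/∼, compute π^{-1}(V) ⊆ X and check whether π^{-1}(V) ∈ τ. V is open in τ_Q iff π^{-1}(V) ∈ τ.
  V = {}: π^{-1}(V) = ∅ ∈ τ ✓.
  V = {[p80]}: π^{-1}(V) = {p80} ∉ τ ✗.
  V = {[p81=p82]}: π^{-1}(V) = {p81, p82} ∈ τ ✓.
  V = {[p80], [p81=p82]}: π^{-1}(V) = {p80, p81, p82} ∈ τ ✓.
Open sets in the quotient: τ_Q = {{}, {[p81=p82]}, {[p80], [p81=p82]}} (3 elements).


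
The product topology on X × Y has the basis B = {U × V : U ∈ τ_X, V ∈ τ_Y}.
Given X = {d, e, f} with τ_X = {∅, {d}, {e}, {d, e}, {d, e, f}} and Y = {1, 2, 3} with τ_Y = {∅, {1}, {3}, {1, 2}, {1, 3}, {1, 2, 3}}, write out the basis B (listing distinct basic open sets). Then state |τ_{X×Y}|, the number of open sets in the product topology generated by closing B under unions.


Basis B = {∅ × ∅, {d} × {1}, {d} × {3}, {e} × {1}, {e} × {3}, {d} × {1, 2}, {d} × {1, 3}, {d, e} × {1}, {d, e} × {3}, {e} × {1, 2}, {e} × {1, 3}, {d} × {1, 2, 3}, {d, e, f} × {1}, {d, e, f} × {3}, {e} × {1, 2, 3}, {d, e} × {1, 2}, {d, e} × {1, 3}, {d, e} × {1, 2, 3}, {d, e, f} × {1, 2}, {d, e, f} × {1, 3}, {d, e, f} × {1, 2, 3}}; |τ_{X×Y}| = 70.

Enumerate products U × V with U ∈ τ_X, V ∈ τ_Y (deduplicated):
  ∅ × ∅ = {} (∅)
  {d} × {1} = {(d,1)}
  {d} × {3} = {(d,3)}
  {e} × {1} = {(e,1)}
  {e} × {3} = {(e,3)}
  {d} × {1, 2} = {(d,1), (d,2)}
  {d} × {1, 3} = {(d,1), (d,3)}
  {d, e} × {1} = {(d,1), (e,1)}
  {d, e} × {3} = {(d,3), (e,3)}
  {e} × {1, 2} = {(e,1), (e,2)}
  {e} × {1, 3} = {(e,1), (e,3)}
  {d} × {1, 2, 3} = {(d,1), (d,2), (d,3)}
  {d, e, f} × {1} = {(d,1), (e,1), (f,1)}
  {d, e, f} × {3} = {(d,3), (e,3), (f,3)}
  {e} × {1, 2, 3} = {(e,1), (e,2), (e,3)}
  {d, e} × {1, 2} = {(d,1), (d,2), (e,1), (e,2)}
  {d, e} × {1, 3} = {(d,1), (d,3), (e,1), (e,3)}
  {d, e} × {1, 2, 3} = {(d,1), (d,2), (d,3), (e,1), (e,2), (e,3)}
  {d, e, f} × {1, 2} = {(d,1), (d,2), (e,1), (e,2), (f,1), (f,2)}
  {d, e, f} × {1, 3} = {(d,1), (d,3), (e,1), (e,3), (f,1), (f,3)}
  {d, e, f} × {1, 2, 3} = {(d,1), (d,2), (d,3), (e,1), (e,2), (e,3), (f,1), (f,2), (f,3)}
These 21 distinct sets form the basis B.
Close under arbitrary unions to get τ_{X×Y}; counting gives |τ_{X×Y}| = 70.


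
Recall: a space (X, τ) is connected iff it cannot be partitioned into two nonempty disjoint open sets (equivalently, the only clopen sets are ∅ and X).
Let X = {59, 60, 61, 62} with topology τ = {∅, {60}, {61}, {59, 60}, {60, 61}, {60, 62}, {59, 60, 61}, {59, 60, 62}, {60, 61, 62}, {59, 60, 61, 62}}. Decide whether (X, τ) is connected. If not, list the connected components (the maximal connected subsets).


(X, τ) is disconnected; components = [{61}, {59, 60, 62}].

Find clopen sets (U ∈ τ with X ∖ U ∈ τ):
  U = ∅, X ∖ U = {59, 60, 61, 62} — both open, so U is clopen.
  U = {61}, X ∖ U = {59, 60, 62} — both open, so U is clopen.
  U = {59, 60, 62}, X ∖ U = {61} — both open, so U is clopen.
  U = {59, 60, 61, 62}, X ∖ U = ∅ — both open, so U is clopen.
Nontrivial clopen(s) exist: e.g. {59, 60, 62}. So (X, τ) is disconnected.
Compute connected components by grouping points that agree on all clopens:
  component: {61}
  component: {59, 60, 62}
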